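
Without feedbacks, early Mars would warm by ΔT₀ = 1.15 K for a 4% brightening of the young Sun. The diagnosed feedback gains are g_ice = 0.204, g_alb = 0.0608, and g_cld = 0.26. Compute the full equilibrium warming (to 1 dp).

2.4 K

Total gain g = 0.204 + 0.0608 + 0.26 = 0.5248.
Amplification A = 1/(1 − 0.5248) = 2.104.
ΔT = 1.15 × 2.104 = 2.4 K.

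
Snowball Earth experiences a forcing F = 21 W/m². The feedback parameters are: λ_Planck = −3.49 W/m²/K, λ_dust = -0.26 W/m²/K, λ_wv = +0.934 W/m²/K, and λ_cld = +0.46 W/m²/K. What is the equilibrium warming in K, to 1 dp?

8.9 K

Net feedback parameter λ = (−3.49) + (-0.26) + (+0.934) + (+0.46) = -2.356 W/m²/K.
ΔT = −F/λ = −21/(-2.356) = 8.9 K.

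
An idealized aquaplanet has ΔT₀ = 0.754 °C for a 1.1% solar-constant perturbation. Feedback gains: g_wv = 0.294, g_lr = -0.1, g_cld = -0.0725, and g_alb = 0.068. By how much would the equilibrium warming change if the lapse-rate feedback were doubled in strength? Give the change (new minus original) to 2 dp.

-0.10 °C

Original: g = 0.1895, ΔT = 0.754/(1−0.1895) = 0.9303 °C.
With doubled lapse-rate: g' = 0.0895, ΔT' = 0.754/(1−0.0895) = 0.8281 °C.
Change = 0.8281 − 0.9303 = -0.10 °C.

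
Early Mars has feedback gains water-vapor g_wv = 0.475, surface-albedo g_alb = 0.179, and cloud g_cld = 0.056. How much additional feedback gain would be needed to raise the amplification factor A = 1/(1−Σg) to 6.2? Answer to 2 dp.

0.13

Current total gain = 0.71.
Target gain for A = 6.2: g* = 1 − 1/6.2 = 0.8387.
Additional gain needed = 0.8387 − 0.71 = 0.13.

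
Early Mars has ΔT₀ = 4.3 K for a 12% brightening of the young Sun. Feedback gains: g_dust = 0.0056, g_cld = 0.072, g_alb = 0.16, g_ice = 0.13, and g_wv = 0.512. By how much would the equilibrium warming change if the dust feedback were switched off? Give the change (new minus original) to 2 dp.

-1.59 K

Original: g = 0.8796, ΔT = 4.3/(1−0.8796) = 35.7143 K.
Without dust: g' = 0.874, ΔT' = 4.3/(1−0.874) = 34.1270 K.
Change = 34.1270 − 35.7143 = -1.59 K.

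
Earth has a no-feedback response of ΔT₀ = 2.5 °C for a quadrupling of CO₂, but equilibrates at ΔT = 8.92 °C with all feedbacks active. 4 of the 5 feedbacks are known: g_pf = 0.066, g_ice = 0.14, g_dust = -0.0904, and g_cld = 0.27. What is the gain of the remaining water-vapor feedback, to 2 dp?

0.33

Amplification A = ΔT/ΔT₀ = 8.92/2.5 = 3.568.
Total gain g = 1 − 1/A = 1 − 1/3.568 = 0.7197.
Known gains sum to 0.066 + 0.14 − 0.0904 + 0.27 = 0.3856.
g_wv = 0.7197 − 0.3856 = 0.33.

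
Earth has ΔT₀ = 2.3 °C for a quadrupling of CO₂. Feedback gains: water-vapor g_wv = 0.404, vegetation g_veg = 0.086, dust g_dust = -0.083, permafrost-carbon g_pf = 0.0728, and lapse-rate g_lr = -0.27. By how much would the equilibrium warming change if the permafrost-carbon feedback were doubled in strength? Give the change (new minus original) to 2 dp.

0.30 °C

Original: g = 0.2098, ΔT = 2.3/(1−0.2098) = 2.9107 °C.
With doubled permafrost-carbon: g' = 0.2826, ΔT' = 2.3/(1−0.2826) = 3.2060 °C.
Change = 3.2060 − 2.9107 = 0.30 °C.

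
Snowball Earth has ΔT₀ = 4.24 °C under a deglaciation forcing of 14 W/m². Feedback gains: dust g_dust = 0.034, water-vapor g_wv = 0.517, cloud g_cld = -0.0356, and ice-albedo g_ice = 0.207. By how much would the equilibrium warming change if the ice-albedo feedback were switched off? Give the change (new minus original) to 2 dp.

-6.52 °C

Original: g = 0.7224, ΔT = 4.24/(1−0.7224) = 15.2738 °C.
Without ice-albedo: g' = 0.5154, ΔT' = 4.24/(1−0.5154) = 8.7495 °C.
Change = 8.7495 − 15.2738 = -6.52 °C.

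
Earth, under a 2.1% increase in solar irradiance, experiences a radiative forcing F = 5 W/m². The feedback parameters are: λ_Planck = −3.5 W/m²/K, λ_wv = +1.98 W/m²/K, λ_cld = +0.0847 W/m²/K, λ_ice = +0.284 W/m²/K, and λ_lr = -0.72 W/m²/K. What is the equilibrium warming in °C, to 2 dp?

Net feedback parameter λ = (−3.5) + (+1.98) + (+0.0847) + (+0.284) + (-0.72) = -1.8713 W/m²/K.
ΔT = −F/λ = −5/(-1.8713) = 2.67 °C.

2.67 °C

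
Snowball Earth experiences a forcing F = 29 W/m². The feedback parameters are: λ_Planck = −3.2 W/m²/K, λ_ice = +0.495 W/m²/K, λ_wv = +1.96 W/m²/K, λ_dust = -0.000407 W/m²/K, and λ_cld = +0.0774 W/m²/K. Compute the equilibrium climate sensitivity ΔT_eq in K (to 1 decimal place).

Net feedback parameter λ = (−3.2) + (+0.495) + (+1.96) + (-0.000407) + (+0.0774) = -0.668007 W/m²/K.
ΔT = −F/λ = −29/(-0.668007) = 43.4 K.

43.4 K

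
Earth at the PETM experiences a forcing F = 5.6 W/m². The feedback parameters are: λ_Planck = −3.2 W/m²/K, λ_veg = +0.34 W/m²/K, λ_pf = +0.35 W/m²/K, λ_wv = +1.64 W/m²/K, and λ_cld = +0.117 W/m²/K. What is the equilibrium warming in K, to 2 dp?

7.44 K

Net feedback parameter λ = (−3.2) + (+0.34) + (+0.35) + (+1.64) + (+0.117) = -0.753 W/m²/K.
ΔT = −F/λ = −5.6/(-0.753) = 7.44 K.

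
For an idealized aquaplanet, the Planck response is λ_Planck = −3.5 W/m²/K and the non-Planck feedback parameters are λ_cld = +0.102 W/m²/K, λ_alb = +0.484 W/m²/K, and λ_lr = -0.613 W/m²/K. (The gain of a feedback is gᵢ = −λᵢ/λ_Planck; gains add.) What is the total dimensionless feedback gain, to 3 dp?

-0.008

Convert to gains: g_cld = 0.102/3.5 = 0.02914; g_alb = 0.484/3.5 = 0.1383; g_lr = -0.613/3.5 = -0.1751.
Total gain g = -0.00766.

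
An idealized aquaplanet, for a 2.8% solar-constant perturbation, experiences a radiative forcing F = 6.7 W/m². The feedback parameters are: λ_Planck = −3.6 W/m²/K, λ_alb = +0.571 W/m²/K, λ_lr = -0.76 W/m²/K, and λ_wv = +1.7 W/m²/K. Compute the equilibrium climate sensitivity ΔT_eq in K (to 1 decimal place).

3.2 K

Net feedback parameter λ = (−3.6) + (+0.571) + (-0.76) + (+1.7) = -2.089 W/m²/K.
ΔT = −F/λ = −6.7/(-2.089) = 3.2 K.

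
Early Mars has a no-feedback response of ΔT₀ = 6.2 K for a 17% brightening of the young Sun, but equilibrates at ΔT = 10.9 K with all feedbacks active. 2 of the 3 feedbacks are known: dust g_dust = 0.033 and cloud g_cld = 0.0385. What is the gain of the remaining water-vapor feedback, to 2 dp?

0.36

Amplification A = ΔT/ΔT₀ = 10.9/6.2 = 1.758.
Total gain g = 1 − 1/A = 1 − 1/1.758 = 0.4312.
Known gains sum to 0.033 + 0.0385 = 0.0715.
g_wv = 0.4312 − 0.0715 = 0.36.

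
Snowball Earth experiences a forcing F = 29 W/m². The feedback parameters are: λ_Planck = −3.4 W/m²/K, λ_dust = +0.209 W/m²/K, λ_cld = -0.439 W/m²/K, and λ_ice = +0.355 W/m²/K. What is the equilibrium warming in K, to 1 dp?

8.9 K

Net feedback parameter λ = (−3.4) + (+0.209) + (-0.439) + (+0.355) = -3.275 W/m²/K.
ΔT = −F/λ = −29/(-3.275) = 8.9 K.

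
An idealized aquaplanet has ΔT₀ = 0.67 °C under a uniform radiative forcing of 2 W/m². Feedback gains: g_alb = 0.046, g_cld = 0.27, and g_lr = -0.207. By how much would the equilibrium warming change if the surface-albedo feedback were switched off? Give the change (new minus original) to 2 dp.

Original: g = 0.109, ΔT = 0.67/(1−0.109) = 0.7520 °C.
Without surface-albedo: g' = 0.063, ΔT' = 0.67/(1−0.063) = 0.7150 °C.
Change = 0.7150 − 0.7520 = -0.04 °C.

-0.04 °C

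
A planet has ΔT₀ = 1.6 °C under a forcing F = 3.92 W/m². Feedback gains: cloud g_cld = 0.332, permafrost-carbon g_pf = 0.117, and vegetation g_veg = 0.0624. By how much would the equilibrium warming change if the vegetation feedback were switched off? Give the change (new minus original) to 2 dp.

-0.37 °C

Original: g = 0.5114, ΔT = 1.6/(1−0.5114) = 3.2747 °C.
Without vegetation: g' = 0.449, ΔT' = 1.6/(1−0.449) = 2.9038 °C.
Change = 2.9038 − 3.2747 = -0.37 °C.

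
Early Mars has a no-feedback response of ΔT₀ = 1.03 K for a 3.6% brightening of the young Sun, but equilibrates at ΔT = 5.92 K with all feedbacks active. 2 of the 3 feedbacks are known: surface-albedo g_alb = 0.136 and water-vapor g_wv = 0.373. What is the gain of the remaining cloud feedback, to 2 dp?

0.32

Amplification A = ΔT/ΔT₀ = 5.92/1.03 = 5.748.
Total gain g = 1 − 1/A = 1 − 1/5.748 = 0.826.
Known gains sum to 0.136 + 0.373 = 0.509.
g_cld = 0.826 − 0.509 = 0.32.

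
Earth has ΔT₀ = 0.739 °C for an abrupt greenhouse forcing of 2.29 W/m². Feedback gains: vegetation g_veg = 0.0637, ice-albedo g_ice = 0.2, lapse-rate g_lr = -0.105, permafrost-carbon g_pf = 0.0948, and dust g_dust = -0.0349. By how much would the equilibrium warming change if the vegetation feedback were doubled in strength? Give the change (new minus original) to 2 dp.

0.08 °C

Original: g = 0.2186, ΔT = 0.739/(1−0.2186) = 0.9457 °C.
With doubled vegetation: g' = 0.2823, ΔT' = 0.739/(1−0.2823) = 1.0297 °C.
Change = 1.0297 − 0.9457 = 0.08 °C.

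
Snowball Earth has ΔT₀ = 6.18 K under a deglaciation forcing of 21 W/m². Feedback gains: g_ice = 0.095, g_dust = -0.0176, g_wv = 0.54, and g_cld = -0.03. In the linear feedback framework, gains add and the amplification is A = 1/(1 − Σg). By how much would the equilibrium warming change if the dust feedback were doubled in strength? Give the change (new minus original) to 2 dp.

-0.61 K

Original: g = 0.5874, ΔT = 6.18/(1−0.5874) = 14.9782 K.
With doubled dust: g' = 0.5698, ΔT' = 6.18/(1−0.5698) = 14.3654 K.
Change = 14.3654 − 14.9782 = -0.61 K.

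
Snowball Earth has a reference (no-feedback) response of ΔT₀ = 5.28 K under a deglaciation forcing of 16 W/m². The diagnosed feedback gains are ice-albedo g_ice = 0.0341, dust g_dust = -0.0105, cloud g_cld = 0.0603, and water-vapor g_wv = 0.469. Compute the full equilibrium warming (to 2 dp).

Total gain g = 0.0341 − 0.0105 + 0.0603 + 0.469 = 0.5529.
Amplification A = 1/(1 − 0.5529) = 2.237.
ΔT = 5.28 × 2.237 = 11.81 K.

11.81 K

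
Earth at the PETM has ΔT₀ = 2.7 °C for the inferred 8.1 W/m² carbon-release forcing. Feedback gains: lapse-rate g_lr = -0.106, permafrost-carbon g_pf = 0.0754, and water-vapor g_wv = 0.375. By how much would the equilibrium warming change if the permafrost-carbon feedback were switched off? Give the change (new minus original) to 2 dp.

-0.42 °C

Original: g = 0.3444, ΔT = 2.7/(1−0.3444) = 4.1184 °C.
Without permafrost-carbon: g' = 0.269, ΔT' = 2.7/(1−0.269) = 3.6936 °C.
Change = 3.6936 − 4.1184 = -0.42 °C.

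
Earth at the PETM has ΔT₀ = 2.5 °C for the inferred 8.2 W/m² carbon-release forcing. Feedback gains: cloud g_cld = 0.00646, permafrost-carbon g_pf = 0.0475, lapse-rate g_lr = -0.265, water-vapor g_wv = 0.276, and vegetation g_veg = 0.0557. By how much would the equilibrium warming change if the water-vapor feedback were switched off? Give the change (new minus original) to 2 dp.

Original: g = 0.12066, ΔT = 2.5/(1−0.12066) = 2.8430 °C.
Without water-vapor: g' = -0.15534, ΔT' = 2.5/(1+0.15534) = 2.1639 °C.
Change = 2.1639 − 2.8430 = -0.68 °C.

-0.68 °C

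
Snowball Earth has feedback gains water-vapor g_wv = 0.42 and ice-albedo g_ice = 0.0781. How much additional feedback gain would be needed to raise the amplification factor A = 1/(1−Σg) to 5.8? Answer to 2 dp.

Current total gain = 0.4981.
Target gain for A = 5.8: g* = 1 − 1/5.8 = 0.8276.
Additional gain needed = 0.8276 − 0.4981 = 0.33.

0.33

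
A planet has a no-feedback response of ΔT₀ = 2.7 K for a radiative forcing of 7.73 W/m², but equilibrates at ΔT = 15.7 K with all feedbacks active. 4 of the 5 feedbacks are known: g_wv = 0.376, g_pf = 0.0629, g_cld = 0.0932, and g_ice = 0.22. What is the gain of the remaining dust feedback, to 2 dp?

Amplification A = ΔT/ΔT₀ = 15.7/2.7 = 5.815.
Total gain g = 1 − 1/A = 1 − 1/5.815 = 0.828.
Known gains sum to 0.376 + 0.0629 + 0.0932 + 0.22 = 0.7521.
g_dust = 0.828 − 0.7521 = 0.08.

0.08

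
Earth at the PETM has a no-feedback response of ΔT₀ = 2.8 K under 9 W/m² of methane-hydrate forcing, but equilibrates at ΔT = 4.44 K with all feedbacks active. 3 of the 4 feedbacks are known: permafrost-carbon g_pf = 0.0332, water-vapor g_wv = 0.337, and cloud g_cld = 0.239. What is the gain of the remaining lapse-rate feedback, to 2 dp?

Amplification A = ΔT/ΔT₀ = 4.44/2.8 = 1.586.
Total gain g = 1 − 1/A = 1 − 1/1.586 = 0.3695.
Known gains sum to 0.0332 + 0.337 + 0.239 = 0.6092.
g_lr = 0.3695 − 0.6092 = -0.24.

-0.24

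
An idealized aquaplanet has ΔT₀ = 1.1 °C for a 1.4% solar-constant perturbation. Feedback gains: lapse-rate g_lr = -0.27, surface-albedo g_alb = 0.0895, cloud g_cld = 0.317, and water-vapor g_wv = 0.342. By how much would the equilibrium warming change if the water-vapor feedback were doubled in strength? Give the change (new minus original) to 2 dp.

4.02 °C

Original: g = 0.4785, ΔT = 1.1/(1−0.4785) = 2.1093 °C.
With doubled water-vapor: g' = 0.8205, ΔT' = 1.1/(1−0.8205) = 6.1281 °C.
Change = 6.1281 − 2.1093 = 4.02 °C.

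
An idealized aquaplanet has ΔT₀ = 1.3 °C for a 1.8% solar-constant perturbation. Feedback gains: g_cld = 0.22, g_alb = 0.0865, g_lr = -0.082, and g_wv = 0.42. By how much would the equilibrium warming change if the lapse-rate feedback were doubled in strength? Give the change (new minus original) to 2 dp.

-0.69 °C

Original: g = 0.6445, ΔT = 1.3/(1−0.6445) = 3.6568 °C.
With doubled lapse-rate: g' = 0.5625, ΔT' = 1.3/(1−0.5625) = 2.9714 °C.
Change = 2.9714 − 3.6568 = -0.69 °C.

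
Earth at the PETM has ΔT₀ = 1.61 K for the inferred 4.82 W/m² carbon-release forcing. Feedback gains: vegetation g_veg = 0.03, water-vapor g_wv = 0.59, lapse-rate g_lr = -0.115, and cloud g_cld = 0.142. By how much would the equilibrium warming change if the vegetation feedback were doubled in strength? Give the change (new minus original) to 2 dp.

0.42 K

Original: g = 0.647, ΔT = 1.61/(1−0.647) = 4.5609 K.
With doubled vegetation: g' = 0.677, ΔT' = 1.61/(1−0.677) = 4.9845 K.
Change = 4.9845 − 4.5609 = 0.42 K.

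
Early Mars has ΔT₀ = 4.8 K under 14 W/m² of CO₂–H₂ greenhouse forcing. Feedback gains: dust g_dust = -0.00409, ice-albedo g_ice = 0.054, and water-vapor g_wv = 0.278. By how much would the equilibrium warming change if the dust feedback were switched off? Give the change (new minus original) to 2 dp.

Original: g = 0.32791, ΔT = 4.8/(1−0.32791) = 7.1419 K.
Without dust: g' = 0.332, ΔT' = 4.8/(1−0.332) = 7.1856 K.
Change = 7.1856 − 7.1419 = 0.04 K.

0.04 K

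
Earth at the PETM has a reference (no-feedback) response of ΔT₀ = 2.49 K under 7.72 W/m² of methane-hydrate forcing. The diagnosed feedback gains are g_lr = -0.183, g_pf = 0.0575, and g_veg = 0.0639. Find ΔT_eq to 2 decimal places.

Total gain g = -0.183 + 0.0575 + 0.0639 = -0.0616.
Amplification A = 1/(1 + 0.0616) = 0.942.
ΔT = 2.49 × 0.942 = 2.35 K.

2.35 K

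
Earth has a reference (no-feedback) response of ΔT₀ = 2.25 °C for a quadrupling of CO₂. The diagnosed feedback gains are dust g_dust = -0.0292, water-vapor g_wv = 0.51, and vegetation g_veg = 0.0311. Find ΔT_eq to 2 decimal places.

4.61 °C

Total gain g = -0.0292 + 0.51 + 0.0311 = 0.5119.
Amplification A = 1/(1 − 0.5119) = 2.049.
ΔT = 2.25 × 2.049 = 4.61 °C.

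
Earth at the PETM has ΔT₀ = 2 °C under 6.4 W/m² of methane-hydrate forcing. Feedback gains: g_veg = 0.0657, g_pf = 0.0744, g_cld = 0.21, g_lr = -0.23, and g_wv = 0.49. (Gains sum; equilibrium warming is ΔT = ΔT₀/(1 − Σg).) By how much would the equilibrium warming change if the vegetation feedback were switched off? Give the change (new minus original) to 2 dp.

Original: g = 0.6101, ΔT = 2/(1−0.6101) = 5.1295 °C.
Without vegetation: g' = 0.5444, ΔT' = 2/(1−0.5444) = 4.3898 °C.
Change = 4.3898 − 5.1295 = -0.74 °C.

-0.74 °C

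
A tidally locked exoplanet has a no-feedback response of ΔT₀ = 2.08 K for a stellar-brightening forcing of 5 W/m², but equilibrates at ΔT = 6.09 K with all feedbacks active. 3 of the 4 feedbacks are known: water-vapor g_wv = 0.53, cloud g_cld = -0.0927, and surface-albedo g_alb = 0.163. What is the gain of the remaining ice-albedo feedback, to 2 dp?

0.06

Amplification A = ΔT/ΔT₀ = 6.09/2.08 = 2.928.
Total gain g = 1 − 1/A = 1 − 1/2.928 = 0.6585.
Known gains sum to 0.53 − 0.0927 + 0.163 = 0.6003.
g_ice = 0.6585 − 0.6003 = 0.06.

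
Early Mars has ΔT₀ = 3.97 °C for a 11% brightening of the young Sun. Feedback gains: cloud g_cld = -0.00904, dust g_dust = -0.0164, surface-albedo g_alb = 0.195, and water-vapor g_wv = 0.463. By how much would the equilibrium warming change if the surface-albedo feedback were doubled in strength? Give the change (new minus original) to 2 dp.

12.22 °C

Original: g = 0.63256, ΔT = 3.97/(1−0.63256) = 10.8045 °C.
With doubled surface-albedo: g' = 0.82756, ΔT' = 3.97/(1−0.82756) = 23.0225 °C.
Change = 23.0225 − 10.8045 = 12.22 °C.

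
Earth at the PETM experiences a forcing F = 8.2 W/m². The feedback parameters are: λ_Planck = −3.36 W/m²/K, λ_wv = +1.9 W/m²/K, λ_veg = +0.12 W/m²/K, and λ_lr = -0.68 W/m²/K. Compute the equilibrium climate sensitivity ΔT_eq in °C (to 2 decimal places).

4.06 °C

Net feedback parameter λ = (−3.36) + (+1.9) + (+0.12) + (-0.68) = -2.02 W/m²/K.
ΔT = −F/λ = −8.2/(-2.02) = 4.06 °C.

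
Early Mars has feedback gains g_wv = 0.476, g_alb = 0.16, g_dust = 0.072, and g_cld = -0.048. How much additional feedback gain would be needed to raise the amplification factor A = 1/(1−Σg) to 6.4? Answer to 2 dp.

Current total gain = 0.66.
Target gain for A = 6.4: g* = 1 − 1/6.4 = 0.8438.
Additional gain needed = 0.8438 − 0.66 = 0.18.

0.18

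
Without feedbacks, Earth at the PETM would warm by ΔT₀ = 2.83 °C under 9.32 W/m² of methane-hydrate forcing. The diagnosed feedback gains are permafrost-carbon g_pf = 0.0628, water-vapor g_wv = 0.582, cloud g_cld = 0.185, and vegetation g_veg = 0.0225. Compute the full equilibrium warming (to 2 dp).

19.16 °C

Total gain g = 0.0628 + 0.582 + 0.185 + 0.0225 = 0.8523.
Amplification A = 1/(1 − 0.8523) = 6.77.
ΔT = 2.83 × 6.77 = 19.16 °C.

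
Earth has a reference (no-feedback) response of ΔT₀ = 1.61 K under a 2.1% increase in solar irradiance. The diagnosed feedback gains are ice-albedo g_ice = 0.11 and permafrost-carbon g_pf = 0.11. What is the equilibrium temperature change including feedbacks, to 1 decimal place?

2.1 K

Total gain g = 0.11 + 0.11 = 0.22.
Amplification A = 1/(1 − 0.22) = 1.282.
ΔT = 1.61 × 1.282 = 2.1 K.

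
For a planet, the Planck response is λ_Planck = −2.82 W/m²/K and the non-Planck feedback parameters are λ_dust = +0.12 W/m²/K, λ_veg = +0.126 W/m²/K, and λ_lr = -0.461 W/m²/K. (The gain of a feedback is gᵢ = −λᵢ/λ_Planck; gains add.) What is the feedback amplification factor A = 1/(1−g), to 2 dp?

Convert to gains: g_dust = 0.12/2.82 = 0.04255; g_veg = 0.126/2.82 = 0.04468; g_lr = -0.461/2.82 = -0.1635.
Total gain g = -0.07627.
A = 1/(1 + 0.07627) = 0.93.

0.93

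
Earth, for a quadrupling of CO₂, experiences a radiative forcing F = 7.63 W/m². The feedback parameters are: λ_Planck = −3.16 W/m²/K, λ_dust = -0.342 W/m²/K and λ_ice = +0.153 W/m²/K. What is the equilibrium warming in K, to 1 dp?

Net feedback parameter λ = (−3.16) + (-0.342) + (+0.153) = -3.349 W/m²/K.
ΔT = −F/λ = −7.63/(-3.349) = 2.3 K.

2.3 K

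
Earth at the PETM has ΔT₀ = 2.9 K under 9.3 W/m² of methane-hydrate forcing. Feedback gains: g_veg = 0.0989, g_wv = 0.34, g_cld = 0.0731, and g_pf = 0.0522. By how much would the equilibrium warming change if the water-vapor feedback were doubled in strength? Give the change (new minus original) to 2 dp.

Original: g = 0.5642, ΔT = 2.9/(1−0.5642) = 6.6544 K.
With doubled water-vapor: g' = 0.9042, ΔT' = 2.9/(1−0.9042) = 30.2714 K.
Change = 30.2714 − 6.6544 = 23.62 K.

23.62 K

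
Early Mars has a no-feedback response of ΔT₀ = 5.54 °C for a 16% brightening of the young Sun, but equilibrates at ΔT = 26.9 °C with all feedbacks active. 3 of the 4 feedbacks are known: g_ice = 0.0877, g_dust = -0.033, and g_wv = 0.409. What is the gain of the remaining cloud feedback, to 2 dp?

0.33

Amplification A = ΔT/ΔT₀ = 26.9/5.54 = 4.856.
Total gain g = 1 − 1/A = 1 − 1/4.856 = 0.7941.
Known gains sum to 0.0877 − 0.033 + 0.409 = 0.4637.
g_cld = 0.7941 − 0.4637 = 0.33.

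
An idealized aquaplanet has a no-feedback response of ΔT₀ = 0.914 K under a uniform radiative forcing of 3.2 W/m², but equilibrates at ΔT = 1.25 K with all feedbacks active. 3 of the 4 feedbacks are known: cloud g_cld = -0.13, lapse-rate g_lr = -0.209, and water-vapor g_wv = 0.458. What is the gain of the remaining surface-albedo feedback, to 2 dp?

Amplification A = ΔT/ΔT₀ = 1.25/0.914 = 1.368.
Total gain g = 1 − 1/A = 1 − 1/1.368 = 0.269.
Known gains sum to -0.13 − 0.209 + 0.458 = 0.119.
g_alb = 0.269 − 0.119 = 0.15.

0.15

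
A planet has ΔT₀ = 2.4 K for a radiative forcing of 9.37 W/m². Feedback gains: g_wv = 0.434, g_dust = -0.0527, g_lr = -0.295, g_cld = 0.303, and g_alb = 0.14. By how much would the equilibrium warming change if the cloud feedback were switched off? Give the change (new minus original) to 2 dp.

-2.00 K

Original: g = 0.5293, ΔT = 2.4/(1−0.5293) = 5.0988 K.
Without cloud: g' = 0.2263, ΔT' = 2.4/(1−0.2263) = 3.1020 K.
Change = 3.1020 − 5.0988 = -2.00 K.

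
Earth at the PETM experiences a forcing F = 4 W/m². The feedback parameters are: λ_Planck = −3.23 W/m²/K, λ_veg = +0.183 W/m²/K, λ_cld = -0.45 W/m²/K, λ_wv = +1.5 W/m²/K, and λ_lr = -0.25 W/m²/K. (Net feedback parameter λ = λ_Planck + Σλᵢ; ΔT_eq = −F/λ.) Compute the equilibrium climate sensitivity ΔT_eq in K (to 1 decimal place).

1.8 K

Net feedback parameter λ = (−3.23) + (+0.183) + (-0.45) + (+1.5) + (-0.25) = -2.247 W/m²/K.
ΔT = −F/λ = −4/(-2.247) = 1.8 K.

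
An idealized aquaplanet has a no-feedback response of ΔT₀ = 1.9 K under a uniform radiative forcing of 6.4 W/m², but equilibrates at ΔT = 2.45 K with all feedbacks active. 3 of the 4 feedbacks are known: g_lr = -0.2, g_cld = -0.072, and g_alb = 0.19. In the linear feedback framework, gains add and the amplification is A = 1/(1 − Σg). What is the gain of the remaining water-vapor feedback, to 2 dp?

0.31

Amplification A = ΔT/ΔT₀ = 2.45/1.9 = 1.289.
Total gain g = 1 − 1/A = 1 − 1/1.289 = 0.2242.
Known gains sum to -0.2 − 0.072 + 0.19 = -0.082.
g_wv = 0.2242 + 0.082 = 0.31.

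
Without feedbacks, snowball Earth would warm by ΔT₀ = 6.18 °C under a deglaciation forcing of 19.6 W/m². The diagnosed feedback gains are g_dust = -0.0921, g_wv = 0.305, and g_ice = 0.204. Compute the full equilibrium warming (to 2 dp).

Total gain g = -0.0921 + 0.305 + 0.204 = 0.4169.
Amplification A = 1/(1 − 0.4169) = 1.715.
ΔT = 6.18 × 1.715 = 10.60 °C.

10.60 °C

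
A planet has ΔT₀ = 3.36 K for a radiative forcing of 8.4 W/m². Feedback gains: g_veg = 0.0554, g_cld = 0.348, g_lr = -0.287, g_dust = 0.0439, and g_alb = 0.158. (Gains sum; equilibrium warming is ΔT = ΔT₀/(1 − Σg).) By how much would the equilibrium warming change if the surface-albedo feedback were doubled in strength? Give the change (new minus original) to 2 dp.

1.49 K

Original: g = 0.3183, ΔT = 3.36/(1−0.3183) = 4.9289 K.
With doubled surface-albedo: g' = 0.4763, ΔT' = 3.36/(1−0.4763) = 6.4159 K.
Change = 6.4159 − 4.9289 = 1.49 K.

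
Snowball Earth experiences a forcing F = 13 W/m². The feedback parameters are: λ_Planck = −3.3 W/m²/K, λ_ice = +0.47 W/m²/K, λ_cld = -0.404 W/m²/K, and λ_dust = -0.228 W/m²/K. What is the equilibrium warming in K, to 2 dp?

3.76 K

Net feedback parameter λ = (−3.3) + (+0.47) + (-0.404) + (-0.228) = -3.462 W/m²/K.
ΔT = −F/λ = −13/(-3.462) = 3.76 K.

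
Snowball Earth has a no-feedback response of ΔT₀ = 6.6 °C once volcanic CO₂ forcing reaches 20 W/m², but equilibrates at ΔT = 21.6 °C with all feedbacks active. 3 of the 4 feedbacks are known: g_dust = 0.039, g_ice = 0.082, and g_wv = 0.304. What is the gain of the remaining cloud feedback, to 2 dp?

Amplification A = ΔT/ΔT₀ = 21.6/6.6 = 3.273.
Total gain g = 1 − 1/A = 1 − 1/3.273 = 0.6945.
Known gains sum to 0.039 + 0.082 + 0.304 = 0.425.
g_cld = 0.6945 − 0.425 = 0.27.

0.27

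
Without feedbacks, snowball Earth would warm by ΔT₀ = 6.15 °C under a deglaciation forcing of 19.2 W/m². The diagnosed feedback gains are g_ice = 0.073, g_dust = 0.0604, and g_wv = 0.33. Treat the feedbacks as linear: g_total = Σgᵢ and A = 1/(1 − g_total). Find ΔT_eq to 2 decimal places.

Total gain g = 0.073 + 0.0604 + 0.33 = 0.4634.
Amplification A = 1/(1 − 0.4634) = 1.864.
ΔT = 6.15 × 1.864 = 11.46 °C.

11.46 °C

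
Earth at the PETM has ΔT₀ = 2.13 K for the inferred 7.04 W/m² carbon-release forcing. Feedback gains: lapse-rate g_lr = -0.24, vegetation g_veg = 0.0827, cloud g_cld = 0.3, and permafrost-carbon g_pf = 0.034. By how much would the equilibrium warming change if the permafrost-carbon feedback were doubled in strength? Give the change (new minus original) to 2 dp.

0.11 K

Original: g = 0.1767, ΔT = 2.13/(1−0.1767) = 2.5871 K.
With doubled permafrost-carbon: g' = 0.2107, ΔT' = 2.13/(1−0.2107) = 2.6986 K.
Change = 2.6986 − 2.5871 = 0.11 K.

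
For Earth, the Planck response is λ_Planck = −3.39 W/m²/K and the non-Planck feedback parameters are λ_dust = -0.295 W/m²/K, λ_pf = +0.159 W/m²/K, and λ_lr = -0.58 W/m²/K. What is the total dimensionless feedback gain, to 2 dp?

Convert to gains: g_dust = -0.295/3.39 = -0.08702; g_pf = 0.159/3.39 = 0.0469; g_lr = -0.58/3.39 = -0.1711.
Total gain g = -0.21122.

-0.21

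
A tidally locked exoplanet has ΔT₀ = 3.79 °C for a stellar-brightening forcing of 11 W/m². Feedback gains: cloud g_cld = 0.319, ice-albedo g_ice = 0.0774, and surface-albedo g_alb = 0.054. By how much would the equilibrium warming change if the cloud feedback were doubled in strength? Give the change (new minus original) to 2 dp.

9.54 °C

Original: g = 0.4504, ΔT = 3.79/(1−0.4504) = 6.8959 °C.
With doubled cloud: g' = 0.7694, ΔT' = 3.79/(1−0.7694) = 16.4354 °C.
Change = 16.4354 − 6.8959 = 9.54 °C.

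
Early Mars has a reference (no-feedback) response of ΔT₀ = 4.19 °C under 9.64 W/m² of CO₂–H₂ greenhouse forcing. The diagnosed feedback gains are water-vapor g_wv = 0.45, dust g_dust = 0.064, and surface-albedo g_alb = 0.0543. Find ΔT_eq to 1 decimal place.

9.7 °C

Total gain g = 0.45 + 0.064 + 0.0543 = 0.5683.
Amplification A = 1/(1 − 0.5683) = 2.316.
ΔT = 4.19 × 2.316 = 9.7 °C.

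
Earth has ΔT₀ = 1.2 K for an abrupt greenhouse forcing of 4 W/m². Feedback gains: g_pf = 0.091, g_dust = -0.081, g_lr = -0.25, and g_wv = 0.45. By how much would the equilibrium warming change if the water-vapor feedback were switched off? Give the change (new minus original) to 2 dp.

Original: g = 0.21, ΔT = 1.2/(1−0.21) = 1.5190 K.
Without water-vapor: g' = -0.24, ΔT' = 1.2/(1+0.24) = 0.9677 K.
Change = 0.9677 − 1.5190 = -0.55 K.

-0.55 K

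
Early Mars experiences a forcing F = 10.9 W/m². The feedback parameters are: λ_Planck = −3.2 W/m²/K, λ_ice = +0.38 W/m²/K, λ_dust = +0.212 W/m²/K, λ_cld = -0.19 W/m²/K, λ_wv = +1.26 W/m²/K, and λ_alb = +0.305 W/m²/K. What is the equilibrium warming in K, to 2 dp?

8.84 K

Net feedback parameter λ = (−3.2) + (+0.38) + (+0.212) + (-0.19) + (+1.26) + (+0.305) = -1.233 W/m²/K.
ΔT = −F/λ = −10.9/(-1.233) = 8.84 K.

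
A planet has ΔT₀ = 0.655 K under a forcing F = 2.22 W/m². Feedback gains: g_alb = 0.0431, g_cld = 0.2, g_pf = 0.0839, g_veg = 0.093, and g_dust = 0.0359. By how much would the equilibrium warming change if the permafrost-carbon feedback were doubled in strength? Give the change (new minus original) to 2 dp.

Original: g = 0.4559, ΔT = 0.655/(1−0.4559) = 1.2038 K.
With doubled permafrost-carbon: g' = 0.5398, ΔT' = 0.655/(1−0.5398) = 1.4233 K.
Change = 1.4233 − 1.2038 = 0.22 K.

0.22 K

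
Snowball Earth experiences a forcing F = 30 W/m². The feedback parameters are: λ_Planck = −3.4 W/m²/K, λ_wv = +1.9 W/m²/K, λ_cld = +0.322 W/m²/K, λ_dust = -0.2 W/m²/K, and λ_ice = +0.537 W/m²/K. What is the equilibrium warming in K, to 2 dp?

Net feedback parameter λ = (−3.4) + (+1.9) + (+0.322) + (-0.2) + (+0.537) = -0.841 W/m²/K.
ΔT = −F/λ = −30/(-0.841) = 35.67 K.

35.67 K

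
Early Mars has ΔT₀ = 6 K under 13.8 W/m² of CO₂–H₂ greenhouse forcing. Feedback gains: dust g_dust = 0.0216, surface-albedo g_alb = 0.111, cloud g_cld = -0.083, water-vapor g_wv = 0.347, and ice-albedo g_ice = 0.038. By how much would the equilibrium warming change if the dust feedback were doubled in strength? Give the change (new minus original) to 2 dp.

Original: g = 0.4346, ΔT = 6/(1−0.4346) = 10.6120 K.
With doubled dust: g' = 0.4562, ΔT' = 6/(1−0.4562) = 11.0335 K.
Change = 11.0335 − 10.6120 = 0.42 K.

0.42 K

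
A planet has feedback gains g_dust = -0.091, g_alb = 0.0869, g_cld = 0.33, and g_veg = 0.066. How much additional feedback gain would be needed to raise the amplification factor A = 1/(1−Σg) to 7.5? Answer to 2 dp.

0.47

Current total gain = 0.3919.
Target gain for A = 7.5: g* = 1 − 1/7.5 = 0.8667.
Additional gain needed = 0.8667 − 0.3919 = 0.47.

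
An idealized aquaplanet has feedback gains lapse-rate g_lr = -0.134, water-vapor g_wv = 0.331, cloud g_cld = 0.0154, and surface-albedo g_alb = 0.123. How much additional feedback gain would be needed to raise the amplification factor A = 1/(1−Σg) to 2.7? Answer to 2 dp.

Current total gain = 0.3354.
Target gain for A = 2.7: g* = 1 − 1/2.7 = 0.6296.
Additional gain needed = 0.6296 − 0.3354 = 0.29.

0.29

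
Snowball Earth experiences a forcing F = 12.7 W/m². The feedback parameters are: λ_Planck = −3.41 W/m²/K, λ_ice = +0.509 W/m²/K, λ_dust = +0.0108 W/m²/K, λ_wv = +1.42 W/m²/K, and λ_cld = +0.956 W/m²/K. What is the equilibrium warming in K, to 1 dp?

24.7 K

Net feedback parameter λ = (−3.41) + (+0.509) + (+0.0108) + (+1.42) + (+0.956) = -0.5142 W/m²/K.
ΔT = −F/λ = −12.7/(-0.5142) = 24.7 K.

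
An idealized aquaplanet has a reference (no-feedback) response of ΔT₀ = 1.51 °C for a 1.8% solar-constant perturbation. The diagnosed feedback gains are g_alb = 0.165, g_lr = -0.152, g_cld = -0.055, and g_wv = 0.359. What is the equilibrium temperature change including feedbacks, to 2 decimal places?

2.21 °C

Total gain g = 0.165 − 0.152 − 0.055 + 0.359 = 0.317.
Amplification A = 1/(1 − 0.317) = 1.464.
ΔT = 1.51 × 1.464 = 2.21 °C.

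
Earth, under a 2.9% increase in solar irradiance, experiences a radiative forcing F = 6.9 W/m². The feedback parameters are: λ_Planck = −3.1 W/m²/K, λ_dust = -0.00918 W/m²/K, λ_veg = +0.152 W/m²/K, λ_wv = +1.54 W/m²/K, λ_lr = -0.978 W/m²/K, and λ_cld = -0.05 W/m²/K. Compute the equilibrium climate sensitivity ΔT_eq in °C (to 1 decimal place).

2.8 °C

Net feedback parameter λ = (−3.1) + (-0.00918) + (+0.152) + (+1.54) + (-0.978) + (-0.05) = -2.44518 W/m²/K.
ΔT = −F/λ = −6.9/(-2.44518) = 2.8 °C.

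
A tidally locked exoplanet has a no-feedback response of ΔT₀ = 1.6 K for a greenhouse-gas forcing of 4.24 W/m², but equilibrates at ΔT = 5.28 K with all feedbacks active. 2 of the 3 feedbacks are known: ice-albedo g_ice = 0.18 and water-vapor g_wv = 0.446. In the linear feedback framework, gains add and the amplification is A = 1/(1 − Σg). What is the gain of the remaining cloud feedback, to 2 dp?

0.07

Amplification A = ΔT/ΔT₀ = 5.28/1.6 = 3.3.
Total gain g = 1 − 1/A = 1 − 1/3.3 = 0.697.
Known gains sum to 0.18 + 0.446 = 0.626.
g_cld = 0.697 − 0.626 = 0.07.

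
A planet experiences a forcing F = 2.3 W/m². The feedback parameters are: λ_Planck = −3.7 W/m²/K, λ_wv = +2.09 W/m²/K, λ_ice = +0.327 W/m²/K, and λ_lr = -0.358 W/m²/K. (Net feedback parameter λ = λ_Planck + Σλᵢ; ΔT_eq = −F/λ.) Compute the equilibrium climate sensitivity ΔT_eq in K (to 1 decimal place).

Net feedback parameter λ = (−3.7) + (+2.09) + (+0.327) + (-0.358) = -1.641 W/m²/K.
ΔT = −F/λ = −2.3/(-1.641) = 1.4 K.

1.4 K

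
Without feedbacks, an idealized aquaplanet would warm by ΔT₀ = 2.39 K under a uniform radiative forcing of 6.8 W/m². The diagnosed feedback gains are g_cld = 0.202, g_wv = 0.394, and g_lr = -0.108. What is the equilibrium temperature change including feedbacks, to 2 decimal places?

Total gain g = 0.202 + 0.394 − 0.108 = 0.488.
Amplification A = 1/(1 − 0.488) = 1.953.
ΔT = 2.39 × 1.953 = 4.67 K.

4.67 K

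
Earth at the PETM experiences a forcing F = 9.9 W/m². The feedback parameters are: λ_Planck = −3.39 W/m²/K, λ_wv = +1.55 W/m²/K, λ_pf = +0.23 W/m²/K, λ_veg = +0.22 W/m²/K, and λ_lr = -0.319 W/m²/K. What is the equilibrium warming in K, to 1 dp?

5.8 K

Net feedback parameter λ = (−3.39) + (+1.55) + (+0.23) + (+0.22) + (-0.319) = -1.709 W/m²/K.
ΔT = −F/λ = −9.9/(-1.709) = 5.8 K.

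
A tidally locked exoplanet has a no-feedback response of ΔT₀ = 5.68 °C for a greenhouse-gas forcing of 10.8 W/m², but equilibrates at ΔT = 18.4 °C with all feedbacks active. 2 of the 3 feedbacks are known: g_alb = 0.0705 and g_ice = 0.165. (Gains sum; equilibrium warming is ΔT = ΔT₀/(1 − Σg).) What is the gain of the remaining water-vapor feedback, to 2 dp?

Amplification A = ΔT/ΔT₀ = 18.4/5.68 = 3.239.
Total gain g = 1 − 1/A = 1 − 1/3.239 = 0.6913.
Known gains sum to 0.0705 + 0.165 = 0.2355.
g_wv = 0.6913 − 0.2355 = 0.46.

0.46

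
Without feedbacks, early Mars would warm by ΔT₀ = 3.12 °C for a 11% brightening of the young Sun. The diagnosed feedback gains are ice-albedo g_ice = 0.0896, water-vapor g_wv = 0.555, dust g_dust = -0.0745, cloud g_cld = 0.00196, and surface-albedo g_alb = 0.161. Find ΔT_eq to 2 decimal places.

Total gain g = 0.0896 + 0.555 − 0.0745 + 0.00196 + 0.161 = 0.73306.
Amplification A = 1/(1 − 0.73306) = 3.746.
ΔT = 3.12 × 3.746 = 11.69 °C.

11.69 °C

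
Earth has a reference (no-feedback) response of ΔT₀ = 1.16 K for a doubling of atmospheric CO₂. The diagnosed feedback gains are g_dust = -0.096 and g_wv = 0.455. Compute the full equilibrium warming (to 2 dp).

Total gain g = -0.096 + 0.455 = 0.359.
Amplification A = 1/(1 − 0.359) = 1.56.
ΔT = 1.16 × 1.56 = 1.81 K.

1.81 K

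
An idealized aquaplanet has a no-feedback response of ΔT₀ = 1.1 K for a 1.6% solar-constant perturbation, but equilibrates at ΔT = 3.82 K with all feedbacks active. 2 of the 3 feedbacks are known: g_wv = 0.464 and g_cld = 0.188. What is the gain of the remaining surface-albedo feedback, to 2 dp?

Amplification A = ΔT/ΔT₀ = 3.82/1.1 = 3.473.
Total gain g = 1 − 1/A = 1 − 1/3.473 = 0.7121.
Known gains sum to 0.464 + 0.188 = 0.652.
g_alb = 0.7121 − 0.652 = 0.06.

0.06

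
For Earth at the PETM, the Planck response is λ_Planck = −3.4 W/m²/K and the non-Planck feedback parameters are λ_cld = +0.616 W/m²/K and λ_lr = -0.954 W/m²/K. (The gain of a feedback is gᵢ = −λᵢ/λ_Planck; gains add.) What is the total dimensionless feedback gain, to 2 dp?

Convert to gains: g_cld = 0.616/3.4 = 0.1812; g_lr = -0.954/3.4 = -0.2806.
Total gain g = -0.0994.

-0.10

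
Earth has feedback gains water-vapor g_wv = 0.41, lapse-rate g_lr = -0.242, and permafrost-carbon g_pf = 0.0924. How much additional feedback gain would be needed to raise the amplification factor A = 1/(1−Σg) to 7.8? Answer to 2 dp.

Current total gain = 0.2604.
Target gain for A = 7.8: g* = 1 − 1/7.8 = 0.8718.
Additional gain needed = 0.8718 − 0.2604 = 0.61.

0.61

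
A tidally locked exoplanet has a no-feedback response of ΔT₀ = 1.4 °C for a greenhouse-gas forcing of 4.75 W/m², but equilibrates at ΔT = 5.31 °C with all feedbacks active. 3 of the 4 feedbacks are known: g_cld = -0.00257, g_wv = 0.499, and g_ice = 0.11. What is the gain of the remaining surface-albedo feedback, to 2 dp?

0.13

Amplification A = ΔT/ΔT₀ = 5.31/1.4 = 3.793.
Total gain g = 1 − 1/A = 1 − 1/3.793 = 0.7364.
Known gains sum to -0.00257 + 0.499 + 0.11 = 0.60643.
g_alb = 0.7364 − 0.60643 = 0.13.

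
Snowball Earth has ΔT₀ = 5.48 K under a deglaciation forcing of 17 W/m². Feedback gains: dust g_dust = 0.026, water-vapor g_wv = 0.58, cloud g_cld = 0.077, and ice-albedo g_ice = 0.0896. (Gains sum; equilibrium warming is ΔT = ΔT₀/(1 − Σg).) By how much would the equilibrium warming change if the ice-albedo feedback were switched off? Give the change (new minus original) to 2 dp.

Original: g = 0.7726, ΔT = 5.48/(1−0.7726) = 24.0985 K.
Without ice-albedo: g' = 0.683, ΔT' = 5.48/(1−0.683) = 17.2871 K.
Change = 17.2871 − 24.0985 = -6.81 K.

-6.81 K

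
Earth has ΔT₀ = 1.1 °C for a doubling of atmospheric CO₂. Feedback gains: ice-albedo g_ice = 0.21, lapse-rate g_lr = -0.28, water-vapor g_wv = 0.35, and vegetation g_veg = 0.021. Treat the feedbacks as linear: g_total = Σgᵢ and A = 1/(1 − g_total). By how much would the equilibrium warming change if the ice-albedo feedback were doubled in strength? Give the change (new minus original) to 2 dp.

0.68 °C

Original: g = 0.301, ΔT = 1.1/(1−0.301) = 1.5737 °C.
With doubled ice-albedo: g' = 0.511, ΔT' = 1.1/(1−0.511) = 2.2495 °C.
Change = 2.2495 − 1.5737 = 0.68 °C.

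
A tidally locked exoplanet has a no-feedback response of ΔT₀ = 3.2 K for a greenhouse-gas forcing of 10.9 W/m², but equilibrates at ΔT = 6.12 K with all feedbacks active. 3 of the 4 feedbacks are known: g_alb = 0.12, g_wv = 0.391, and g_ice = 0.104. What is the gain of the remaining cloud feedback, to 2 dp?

-0.14

Amplification A = ΔT/ΔT₀ = 6.12/3.2 = 1.912.
Total gain g = 1 − 1/A = 1 − 1/1.912 = 0.477.
Known gains sum to 0.12 + 0.391 + 0.104 = 0.615.
g_cld = 0.477 − 0.615 = -0.14.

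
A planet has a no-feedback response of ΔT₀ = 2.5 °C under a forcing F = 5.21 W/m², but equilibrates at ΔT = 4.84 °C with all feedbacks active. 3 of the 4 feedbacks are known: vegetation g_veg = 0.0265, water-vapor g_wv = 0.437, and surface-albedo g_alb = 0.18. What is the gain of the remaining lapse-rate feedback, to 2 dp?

Amplification A = ΔT/ΔT₀ = 4.84/2.5 = 1.936.
Total gain g = 1 − 1/A = 1 − 1/1.936 = 0.4835.
Known gains sum to 0.0265 + 0.437 + 0.18 = 0.6435.
g_lr = 0.4835 − 0.6435 = -0.16.

-0.16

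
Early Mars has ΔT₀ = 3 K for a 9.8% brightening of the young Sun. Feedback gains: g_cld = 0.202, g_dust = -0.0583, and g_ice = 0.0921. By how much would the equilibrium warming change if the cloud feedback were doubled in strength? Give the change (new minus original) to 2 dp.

1.41 K

Original: g = 0.2358, ΔT = 3/(1−0.2358) = 3.9257 K.
With doubled cloud: g' = 0.4378, ΔT' = 3/(1−0.4378) = 5.3362 K.
Change = 5.3362 − 3.9257 = 1.41 K.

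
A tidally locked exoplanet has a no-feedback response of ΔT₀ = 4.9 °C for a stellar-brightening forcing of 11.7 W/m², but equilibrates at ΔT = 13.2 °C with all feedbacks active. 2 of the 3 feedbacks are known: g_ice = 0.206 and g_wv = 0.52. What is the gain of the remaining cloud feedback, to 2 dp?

-0.10

Amplification A = ΔT/ΔT₀ = 13.2/4.9 = 2.694.
Total gain g = 1 − 1/A = 1 − 1/2.694 = 0.6288.
Known gains sum to 0.206 + 0.52 = 0.726.
g_cld = 0.6288 − 0.726 = -0.10.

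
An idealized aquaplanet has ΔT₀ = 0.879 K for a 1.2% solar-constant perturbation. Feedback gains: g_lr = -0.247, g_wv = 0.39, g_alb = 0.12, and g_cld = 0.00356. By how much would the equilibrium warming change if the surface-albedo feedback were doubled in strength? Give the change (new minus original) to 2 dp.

Original: g = 0.26656, ΔT = 0.879/(1−0.26656) = 1.1985 K.
With doubled surface-albedo: g' = 0.38656, ΔT' = 0.879/(1−0.38656) = 1.4329 K.
Change = 1.4329 − 1.1985 = 0.23 K.

0.23 K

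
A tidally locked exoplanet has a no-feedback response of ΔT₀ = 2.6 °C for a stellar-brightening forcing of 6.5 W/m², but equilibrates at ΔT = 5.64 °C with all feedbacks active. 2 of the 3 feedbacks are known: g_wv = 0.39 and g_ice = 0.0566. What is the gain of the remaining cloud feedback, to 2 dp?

0.09

Amplification A = ΔT/ΔT₀ = 5.64/2.6 = 2.169.
Total gain g = 1 − 1/A = 1 − 1/2.169 = 0.539.
Known gains sum to 0.39 + 0.0566 = 0.4466.
g_cld = 0.539 − 0.4466 = 0.09.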